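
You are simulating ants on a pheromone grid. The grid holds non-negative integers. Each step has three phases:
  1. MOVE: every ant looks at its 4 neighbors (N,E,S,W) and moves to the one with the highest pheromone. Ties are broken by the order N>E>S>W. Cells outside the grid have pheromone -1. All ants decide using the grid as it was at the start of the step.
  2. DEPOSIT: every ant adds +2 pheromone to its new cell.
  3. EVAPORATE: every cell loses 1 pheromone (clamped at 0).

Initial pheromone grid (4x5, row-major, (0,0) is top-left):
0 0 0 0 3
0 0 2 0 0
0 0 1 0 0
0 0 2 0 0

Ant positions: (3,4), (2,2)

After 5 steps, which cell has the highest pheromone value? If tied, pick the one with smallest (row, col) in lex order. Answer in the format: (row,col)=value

Step 1: ant0:(3,4)->N->(2,4) | ant1:(2,2)->N->(1,2)
  grid max=3 at (1,2)
Step 2: ant0:(2,4)->N->(1,4) | ant1:(1,2)->N->(0,2)
  grid max=2 at (1,2)
Step 3: ant0:(1,4)->N->(0,4) | ant1:(0,2)->S->(1,2)
  grid max=3 at (1,2)
Step 4: ant0:(0,4)->S->(1,4) | ant1:(1,2)->N->(0,2)
  grid max=2 at (1,2)
Step 5: ant0:(1,4)->N->(0,4) | ant1:(0,2)->S->(1,2)
  grid max=3 at (1,2)
Final grid:
  0 0 0 0 2
  0 0 3 0 0
  0 0 0 0 0
  0 0 0 0 0
Max pheromone 3 at (1,2)

Answer: (1,2)=3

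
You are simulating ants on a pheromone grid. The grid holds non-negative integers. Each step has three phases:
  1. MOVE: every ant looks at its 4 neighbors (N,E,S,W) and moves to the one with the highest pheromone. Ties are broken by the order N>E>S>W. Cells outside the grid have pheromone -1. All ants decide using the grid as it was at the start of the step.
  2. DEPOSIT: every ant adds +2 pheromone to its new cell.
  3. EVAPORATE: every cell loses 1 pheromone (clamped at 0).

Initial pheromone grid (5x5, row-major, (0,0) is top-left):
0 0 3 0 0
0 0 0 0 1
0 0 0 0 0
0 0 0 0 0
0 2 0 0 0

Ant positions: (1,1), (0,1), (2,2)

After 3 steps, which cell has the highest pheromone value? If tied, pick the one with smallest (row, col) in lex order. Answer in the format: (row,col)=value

Answer: (0,2)=8

Derivation:
Step 1: ant0:(1,1)->N->(0,1) | ant1:(0,1)->E->(0,2) | ant2:(2,2)->N->(1,2)
  grid max=4 at (0,2)
Step 2: ant0:(0,1)->E->(0,2) | ant1:(0,2)->S->(1,2) | ant2:(1,2)->N->(0,2)
  grid max=7 at (0,2)
Step 3: ant0:(0,2)->S->(1,2) | ant1:(1,2)->N->(0,2) | ant2:(0,2)->S->(1,2)
  grid max=8 at (0,2)
Final grid:
  0 0 8 0 0
  0 0 5 0 0
  0 0 0 0 0
  0 0 0 0 0
  0 0 0 0 0
Max pheromone 8 at (0,2)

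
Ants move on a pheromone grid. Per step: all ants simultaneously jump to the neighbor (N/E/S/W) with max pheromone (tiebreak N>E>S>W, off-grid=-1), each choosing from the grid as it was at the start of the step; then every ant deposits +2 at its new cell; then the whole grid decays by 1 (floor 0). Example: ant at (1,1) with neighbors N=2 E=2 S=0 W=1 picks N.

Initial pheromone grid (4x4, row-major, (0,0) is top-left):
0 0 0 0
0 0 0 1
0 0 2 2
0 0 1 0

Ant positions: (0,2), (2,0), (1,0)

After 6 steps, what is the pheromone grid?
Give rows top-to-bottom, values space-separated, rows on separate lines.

After step 1: ants at (0,3),(1,0),(0,0)
  1 0 0 1
  1 0 0 0
  0 0 1 1
  0 0 0 0
After step 2: ants at (1,3),(0,0),(1,0)
  2 0 0 0
  2 0 0 1
  0 0 0 0
  0 0 0 0
After step 3: ants at (0,3),(1,0),(0,0)
  3 0 0 1
  3 0 0 0
  0 0 0 0
  0 0 0 0
After step 4: ants at (1,3),(0,0),(1,0)
  4 0 0 0
  4 0 0 1
  0 0 0 0
  0 0 0 0
After step 5: ants at (0,3),(1,0),(0,0)
  5 0 0 1
  5 0 0 0
  0 0 0 0
  0 0 0 0
After step 6: ants at (1,3),(0,0),(1,0)
  6 0 0 0
  6 0 0 1
  0 0 0 0
  0 0 0 0

6 0 0 0
6 0 0 1
0 0 0 0
0 0 0 0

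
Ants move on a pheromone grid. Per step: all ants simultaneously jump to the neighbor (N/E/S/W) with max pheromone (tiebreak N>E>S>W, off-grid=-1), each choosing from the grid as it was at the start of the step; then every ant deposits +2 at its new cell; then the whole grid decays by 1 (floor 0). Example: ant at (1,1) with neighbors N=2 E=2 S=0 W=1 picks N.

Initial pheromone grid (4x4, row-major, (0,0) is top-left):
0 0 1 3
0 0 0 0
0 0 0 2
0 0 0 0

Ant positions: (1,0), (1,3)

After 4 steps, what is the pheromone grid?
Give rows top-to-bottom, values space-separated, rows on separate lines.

After step 1: ants at (0,0),(0,3)
  1 0 0 4
  0 0 0 0
  0 0 0 1
  0 0 0 0
After step 2: ants at (0,1),(1,3)
  0 1 0 3
  0 0 0 1
  0 0 0 0
  0 0 0 0
After step 3: ants at (0,2),(0,3)
  0 0 1 4
  0 0 0 0
  0 0 0 0
  0 0 0 0
After step 4: ants at (0,3),(0,2)
  0 0 2 5
  0 0 0 0
  0 0 0 0
  0 0 0 0

0 0 2 5
0 0 0 0
0 0 0 0
0 0 0 0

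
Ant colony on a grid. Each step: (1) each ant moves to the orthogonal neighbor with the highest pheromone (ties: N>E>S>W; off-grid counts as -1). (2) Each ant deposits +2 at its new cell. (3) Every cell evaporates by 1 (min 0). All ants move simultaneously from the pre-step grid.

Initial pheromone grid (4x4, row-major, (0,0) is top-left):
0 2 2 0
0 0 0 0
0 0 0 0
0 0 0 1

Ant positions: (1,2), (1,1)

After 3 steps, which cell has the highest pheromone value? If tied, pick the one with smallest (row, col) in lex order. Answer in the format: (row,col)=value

Step 1: ant0:(1,2)->N->(0,2) | ant1:(1,1)->N->(0,1)
  grid max=3 at (0,1)
Step 2: ant0:(0,2)->W->(0,1) | ant1:(0,1)->E->(0,2)
  grid max=4 at (0,1)
Step 3: ant0:(0,1)->E->(0,2) | ant1:(0,2)->W->(0,1)
  grid max=5 at (0,1)
Final grid:
  0 5 5 0
  0 0 0 0
  0 0 0 0
  0 0 0 0
Max pheromone 5 at (0,1)

Answer: (0,1)=5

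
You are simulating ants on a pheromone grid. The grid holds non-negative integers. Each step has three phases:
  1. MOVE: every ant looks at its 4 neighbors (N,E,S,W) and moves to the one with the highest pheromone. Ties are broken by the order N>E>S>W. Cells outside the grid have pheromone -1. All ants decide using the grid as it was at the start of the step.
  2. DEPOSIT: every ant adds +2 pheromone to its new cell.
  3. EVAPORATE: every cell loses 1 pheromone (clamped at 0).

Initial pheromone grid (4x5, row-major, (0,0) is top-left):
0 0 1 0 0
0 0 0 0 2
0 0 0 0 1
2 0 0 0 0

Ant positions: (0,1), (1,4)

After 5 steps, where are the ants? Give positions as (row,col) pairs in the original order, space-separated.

Step 1: ant0:(0,1)->E->(0,2) | ant1:(1,4)->S->(2,4)
  grid max=2 at (0,2)
Step 2: ant0:(0,2)->E->(0,3) | ant1:(2,4)->N->(1,4)
  grid max=2 at (1,4)
Step 3: ant0:(0,3)->W->(0,2) | ant1:(1,4)->S->(2,4)
  grid max=2 at (0,2)
Step 4: ant0:(0,2)->E->(0,3) | ant1:(2,4)->N->(1,4)
  grid max=2 at (1,4)
Step 5: ant0:(0,3)->W->(0,2) | ant1:(1,4)->S->(2,4)
  grid max=2 at (0,2)

(0,2) (2,4)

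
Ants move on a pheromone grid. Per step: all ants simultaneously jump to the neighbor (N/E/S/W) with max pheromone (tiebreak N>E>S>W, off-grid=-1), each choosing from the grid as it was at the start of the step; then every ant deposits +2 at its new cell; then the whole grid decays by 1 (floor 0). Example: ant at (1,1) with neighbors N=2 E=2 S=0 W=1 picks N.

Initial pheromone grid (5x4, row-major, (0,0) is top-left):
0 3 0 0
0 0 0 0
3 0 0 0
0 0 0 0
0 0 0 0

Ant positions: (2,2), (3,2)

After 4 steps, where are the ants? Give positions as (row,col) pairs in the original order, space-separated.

Step 1: ant0:(2,2)->N->(1,2) | ant1:(3,2)->N->(2,2)
  grid max=2 at (0,1)
Step 2: ant0:(1,2)->S->(2,2) | ant1:(2,2)->N->(1,2)
  grid max=2 at (1,2)
Step 3: ant0:(2,2)->N->(1,2) | ant1:(1,2)->S->(2,2)
  grid max=3 at (1,2)
Step 4: ant0:(1,2)->S->(2,2) | ant1:(2,2)->N->(1,2)
  grid max=4 at (1,2)

(2,2) (1,2)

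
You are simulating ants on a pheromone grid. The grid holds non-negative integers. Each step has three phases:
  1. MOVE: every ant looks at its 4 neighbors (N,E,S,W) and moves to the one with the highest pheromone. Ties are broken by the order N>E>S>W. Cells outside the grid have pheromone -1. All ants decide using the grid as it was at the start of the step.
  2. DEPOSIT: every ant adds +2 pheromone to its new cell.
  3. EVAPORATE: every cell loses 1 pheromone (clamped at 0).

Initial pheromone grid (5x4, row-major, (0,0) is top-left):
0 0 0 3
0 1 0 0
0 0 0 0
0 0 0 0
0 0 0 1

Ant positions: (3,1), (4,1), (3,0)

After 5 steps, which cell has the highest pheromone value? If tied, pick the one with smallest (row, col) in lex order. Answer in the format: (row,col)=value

Step 1: ant0:(3,1)->N->(2,1) | ant1:(4,1)->N->(3,1) | ant2:(3,0)->N->(2,0)
  grid max=2 at (0,3)
Step 2: ant0:(2,1)->S->(3,1) | ant1:(3,1)->N->(2,1) | ant2:(2,0)->E->(2,1)
  grid max=4 at (2,1)
Step 3: ant0:(3,1)->N->(2,1) | ant1:(2,1)->S->(3,1) | ant2:(2,1)->S->(3,1)
  grid max=5 at (2,1)
Step 4: ant0:(2,1)->S->(3,1) | ant1:(3,1)->N->(2,1) | ant2:(3,1)->N->(2,1)
  grid max=8 at (2,1)
Step 5: ant0:(3,1)->N->(2,1) | ant1:(2,1)->S->(3,1) | ant2:(2,1)->S->(3,1)
  grid max=9 at (2,1)
Final grid:
  0 0 0 0
  0 0 0 0
  0 9 0 0
  0 9 0 0
  0 0 0 0
Max pheromone 9 at (2,1)

Answer: (2,1)=9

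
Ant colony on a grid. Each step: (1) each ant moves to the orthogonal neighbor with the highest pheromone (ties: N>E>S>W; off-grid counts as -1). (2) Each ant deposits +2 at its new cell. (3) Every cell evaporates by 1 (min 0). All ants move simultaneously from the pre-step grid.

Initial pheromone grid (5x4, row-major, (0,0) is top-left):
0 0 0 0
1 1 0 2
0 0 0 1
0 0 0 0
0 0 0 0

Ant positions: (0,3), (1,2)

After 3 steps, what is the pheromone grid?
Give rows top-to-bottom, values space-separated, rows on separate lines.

After step 1: ants at (1,3),(1,3)
  0 0 0 0
  0 0 0 5
  0 0 0 0
  0 0 0 0
  0 0 0 0
After step 2: ants at (0,3),(0,3)
  0 0 0 3
  0 0 0 4
  0 0 0 0
  0 0 0 0
  0 0 0 0
After step 3: ants at (1,3),(1,3)
  0 0 0 2
  0 0 0 7
  0 0 0 0
  0 0 0 0
  0 0 0 0

0 0 0 2
0 0 0 7
0 0 0 0
0 0 0 0
0 0 0 0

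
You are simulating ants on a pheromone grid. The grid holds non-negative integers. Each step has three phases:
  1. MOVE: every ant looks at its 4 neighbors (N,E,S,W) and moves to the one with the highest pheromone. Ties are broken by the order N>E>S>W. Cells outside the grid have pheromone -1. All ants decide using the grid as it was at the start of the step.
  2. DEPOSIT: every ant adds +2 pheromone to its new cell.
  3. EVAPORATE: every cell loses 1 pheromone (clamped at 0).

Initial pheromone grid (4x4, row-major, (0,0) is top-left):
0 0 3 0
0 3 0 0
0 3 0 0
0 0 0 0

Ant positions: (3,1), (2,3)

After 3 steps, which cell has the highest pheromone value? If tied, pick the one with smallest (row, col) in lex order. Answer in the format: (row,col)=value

Answer: (2,1)=4

Derivation:
Step 1: ant0:(3,1)->N->(2,1) | ant1:(2,3)->N->(1,3)
  grid max=4 at (2,1)
Step 2: ant0:(2,1)->N->(1,1) | ant1:(1,3)->N->(0,3)
  grid max=3 at (1,1)
Step 3: ant0:(1,1)->S->(2,1) | ant1:(0,3)->W->(0,2)
  grid max=4 at (2,1)
Final grid:
  0 0 2 0
  0 2 0 0
  0 4 0 0
  0 0 0 0
Max pheromone 4 at (2,1)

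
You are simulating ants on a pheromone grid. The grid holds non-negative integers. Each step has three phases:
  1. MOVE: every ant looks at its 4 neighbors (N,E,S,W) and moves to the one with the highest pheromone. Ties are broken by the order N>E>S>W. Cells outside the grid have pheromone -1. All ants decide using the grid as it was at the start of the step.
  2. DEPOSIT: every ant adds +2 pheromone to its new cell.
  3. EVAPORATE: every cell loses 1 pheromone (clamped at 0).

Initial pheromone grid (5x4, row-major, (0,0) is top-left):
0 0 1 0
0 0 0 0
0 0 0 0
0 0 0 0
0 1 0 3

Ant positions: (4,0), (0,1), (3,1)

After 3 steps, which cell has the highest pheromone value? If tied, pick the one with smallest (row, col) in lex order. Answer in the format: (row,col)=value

Step 1: ant0:(4,0)->E->(4,1) | ant1:(0,1)->E->(0,2) | ant2:(3,1)->S->(4,1)
  grid max=4 at (4,1)
Step 2: ant0:(4,1)->N->(3,1) | ant1:(0,2)->E->(0,3) | ant2:(4,1)->N->(3,1)
  grid max=3 at (3,1)
Step 3: ant0:(3,1)->S->(4,1) | ant1:(0,3)->W->(0,2) | ant2:(3,1)->S->(4,1)
  grid max=6 at (4,1)
Final grid:
  0 0 2 0
  0 0 0 0
  0 0 0 0
  0 2 0 0
  0 6 0 0
Max pheromone 6 at (4,1)

Answer: (4,1)=6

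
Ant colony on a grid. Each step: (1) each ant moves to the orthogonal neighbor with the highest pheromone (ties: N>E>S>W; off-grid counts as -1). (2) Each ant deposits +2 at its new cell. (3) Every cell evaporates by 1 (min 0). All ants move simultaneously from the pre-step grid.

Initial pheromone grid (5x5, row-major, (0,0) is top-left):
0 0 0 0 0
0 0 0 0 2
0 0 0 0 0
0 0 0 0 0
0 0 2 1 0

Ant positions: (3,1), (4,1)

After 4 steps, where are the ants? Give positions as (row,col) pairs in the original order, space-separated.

Step 1: ant0:(3,1)->N->(2,1) | ant1:(4,1)->E->(4,2)
  grid max=3 at (4,2)
Step 2: ant0:(2,1)->N->(1,1) | ant1:(4,2)->N->(3,2)
  grid max=2 at (4,2)
Step 3: ant0:(1,1)->N->(0,1) | ant1:(3,2)->S->(4,2)
  grid max=3 at (4,2)
Step 4: ant0:(0,1)->E->(0,2) | ant1:(4,2)->N->(3,2)
  grid max=2 at (4,2)

(0,2) (3,2)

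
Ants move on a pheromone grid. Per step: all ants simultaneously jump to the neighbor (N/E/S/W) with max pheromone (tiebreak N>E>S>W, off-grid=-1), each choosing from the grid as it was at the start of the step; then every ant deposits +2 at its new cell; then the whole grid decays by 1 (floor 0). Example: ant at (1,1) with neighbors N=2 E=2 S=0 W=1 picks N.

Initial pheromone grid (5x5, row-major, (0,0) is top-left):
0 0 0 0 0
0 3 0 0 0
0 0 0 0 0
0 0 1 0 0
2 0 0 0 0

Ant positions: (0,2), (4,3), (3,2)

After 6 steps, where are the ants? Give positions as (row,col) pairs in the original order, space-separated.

Step 1: ant0:(0,2)->E->(0,3) | ant1:(4,3)->N->(3,3) | ant2:(3,2)->N->(2,2)
  grid max=2 at (1,1)
Step 2: ant0:(0,3)->E->(0,4) | ant1:(3,3)->N->(2,3) | ant2:(2,2)->N->(1,2)
  grid max=1 at (0,4)
Step 3: ant0:(0,4)->S->(1,4) | ant1:(2,3)->N->(1,3) | ant2:(1,2)->W->(1,1)
  grid max=2 at (1,1)
Step 4: ant0:(1,4)->W->(1,3) | ant1:(1,3)->E->(1,4) | ant2:(1,1)->N->(0,1)
  grid max=2 at (1,3)
Step 5: ant0:(1,3)->E->(1,4) | ant1:(1,4)->W->(1,3) | ant2:(0,1)->S->(1,1)
  grid max=3 at (1,3)
Step 6: ant0:(1,4)->W->(1,3) | ant1:(1,3)->E->(1,4) | ant2:(1,1)->N->(0,1)
  grid max=4 at (1,3)

(1,3) (1,4) (0,1)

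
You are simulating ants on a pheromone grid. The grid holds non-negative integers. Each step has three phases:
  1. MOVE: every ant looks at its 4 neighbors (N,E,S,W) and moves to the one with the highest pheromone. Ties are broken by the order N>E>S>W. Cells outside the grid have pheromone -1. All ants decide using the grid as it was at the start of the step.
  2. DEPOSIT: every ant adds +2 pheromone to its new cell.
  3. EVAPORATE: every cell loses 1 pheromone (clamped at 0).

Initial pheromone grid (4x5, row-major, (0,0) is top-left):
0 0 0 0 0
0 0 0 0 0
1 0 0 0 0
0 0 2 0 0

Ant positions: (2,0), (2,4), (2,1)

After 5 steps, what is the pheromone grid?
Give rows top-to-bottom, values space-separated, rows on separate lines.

After step 1: ants at (1,0),(1,4),(2,0)
  0 0 0 0 0
  1 0 0 0 1
  2 0 0 0 0
  0 0 1 0 0
After step 2: ants at (2,0),(0,4),(1,0)
  0 0 0 0 1
  2 0 0 0 0
  3 0 0 0 0
  0 0 0 0 0
After step 3: ants at (1,0),(1,4),(2,0)
  0 0 0 0 0
  3 0 0 0 1
  4 0 0 0 0
  0 0 0 0 0
After step 4: ants at (2,0),(0,4),(1,0)
  0 0 0 0 1
  4 0 0 0 0
  5 0 0 0 0
  0 0 0 0 0
After step 5: ants at (1,0),(1,4),(2,0)
  0 0 0 0 0
  5 0 0 0 1
  6 0 0 0 0
  0 0 0 0 0

0 0 0 0 0
5 0 0 0 1
6 0 0 0 0
0 0 0 0 0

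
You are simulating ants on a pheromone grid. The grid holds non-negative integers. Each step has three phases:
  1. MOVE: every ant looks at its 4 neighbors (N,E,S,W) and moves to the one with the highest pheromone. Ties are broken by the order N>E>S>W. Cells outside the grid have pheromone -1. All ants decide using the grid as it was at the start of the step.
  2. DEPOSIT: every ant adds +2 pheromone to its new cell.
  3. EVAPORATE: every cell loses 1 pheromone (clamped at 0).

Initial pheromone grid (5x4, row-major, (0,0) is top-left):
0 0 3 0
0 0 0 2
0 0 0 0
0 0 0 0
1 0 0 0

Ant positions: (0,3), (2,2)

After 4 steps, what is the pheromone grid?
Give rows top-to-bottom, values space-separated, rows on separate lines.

After step 1: ants at (0,2),(1,2)
  0 0 4 0
  0 0 1 1
  0 0 0 0
  0 0 0 0
  0 0 0 0
After step 2: ants at (1,2),(0,2)
  0 0 5 0
  0 0 2 0
  0 0 0 0
  0 0 0 0
  0 0 0 0
After step 3: ants at (0,2),(1,2)
  0 0 6 0
  0 0 3 0
  0 0 0 0
  0 0 0 0
  0 0 0 0
After step 4: ants at (1,2),(0,2)
  0 0 7 0
  0 0 4 0
  0 0 0 0
  0 0 0 0
  0 0 0 0

0 0 7 0
0 0 4 0
0 0 0 0
0 0 0 0
0 0 0 0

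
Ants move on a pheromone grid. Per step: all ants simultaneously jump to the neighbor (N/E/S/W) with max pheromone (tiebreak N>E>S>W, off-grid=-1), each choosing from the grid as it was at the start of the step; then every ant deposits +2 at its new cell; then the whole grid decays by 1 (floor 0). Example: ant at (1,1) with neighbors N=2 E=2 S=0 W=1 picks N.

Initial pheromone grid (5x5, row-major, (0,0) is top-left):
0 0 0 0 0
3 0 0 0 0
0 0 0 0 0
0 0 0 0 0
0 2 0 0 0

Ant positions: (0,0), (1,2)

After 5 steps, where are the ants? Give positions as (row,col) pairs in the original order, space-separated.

Step 1: ant0:(0,0)->S->(1,0) | ant1:(1,2)->N->(0,2)
  grid max=4 at (1,0)
Step 2: ant0:(1,0)->N->(0,0) | ant1:(0,2)->E->(0,3)
  grid max=3 at (1,0)
Step 3: ant0:(0,0)->S->(1,0) | ant1:(0,3)->E->(0,4)
  grid max=4 at (1,0)
Step 4: ant0:(1,0)->N->(0,0) | ant1:(0,4)->S->(1,4)
  grid max=3 at (1,0)
Step 5: ant0:(0,0)->S->(1,0) | ant1:(1,4)->N->(0,4)
  grid max=4 at (1,0)

(1,0) (0,4)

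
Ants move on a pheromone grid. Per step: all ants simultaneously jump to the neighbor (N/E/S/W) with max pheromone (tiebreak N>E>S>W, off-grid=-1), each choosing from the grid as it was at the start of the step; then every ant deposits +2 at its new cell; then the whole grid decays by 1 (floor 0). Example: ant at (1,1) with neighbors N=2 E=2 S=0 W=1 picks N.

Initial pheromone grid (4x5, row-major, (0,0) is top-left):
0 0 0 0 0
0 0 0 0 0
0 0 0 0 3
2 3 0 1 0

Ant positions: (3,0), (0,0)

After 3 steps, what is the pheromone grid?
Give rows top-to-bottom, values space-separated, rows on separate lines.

After step 1: ants at (3,1),(0,1)
  0 1 0 0 0
  0 0 0 0 0
  0 0 0 0 2
  1 4 0 0 0
After step 2: ants at (3,0),(0,2)
  0 0 1 0 0
  0 0 0 0 0
  0 0 0 0 1
  2 3 0 0 0
After step 3: ants at (3,1),(0,3)
  0 0 0 1 0
  0 0 0 0 0
  0 0 0 0 0
  1 4 0 0 0

0 0 0 1 0
0 0 0 0 0
0 0 0 0 0
1 4 0 0 0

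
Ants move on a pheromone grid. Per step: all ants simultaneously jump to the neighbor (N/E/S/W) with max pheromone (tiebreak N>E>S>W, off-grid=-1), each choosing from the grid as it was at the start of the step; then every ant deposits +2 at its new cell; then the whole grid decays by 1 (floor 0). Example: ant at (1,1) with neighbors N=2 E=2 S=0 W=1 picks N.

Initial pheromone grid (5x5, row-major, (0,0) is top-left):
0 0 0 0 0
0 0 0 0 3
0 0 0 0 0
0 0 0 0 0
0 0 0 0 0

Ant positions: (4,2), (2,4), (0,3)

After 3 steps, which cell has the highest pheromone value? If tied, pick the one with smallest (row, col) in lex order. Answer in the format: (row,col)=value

Answer: (1,4)=6

Derivation:
Step 1: ant0:(4,2)->N->(3,2) | ant1:(2,4)->N->(1,4) | ant2:(0,3)->E->(0,4)
  grid max=4 at (1,4)
Step 2: ant0:(3,2)->N->(2,2) | ant1:(1,4)->N->(0,4) | ant2:(0,4)->S->(1,4)
  grid max=5 at (1,4)
Step 3: ant0:(2,2)->N->(1,2) | ant1:(0,4)->S->(1,4) | ant2:(1,4)->N->(0,4)
  grid max=6 at (1,4)
Final grid:
  0 0 0 0 3
  0 0 1 0 6
  0 0 0 0 0
  0 0 0 0 0
  0 0 0 0 0
Max pheromone 6 at (1,4)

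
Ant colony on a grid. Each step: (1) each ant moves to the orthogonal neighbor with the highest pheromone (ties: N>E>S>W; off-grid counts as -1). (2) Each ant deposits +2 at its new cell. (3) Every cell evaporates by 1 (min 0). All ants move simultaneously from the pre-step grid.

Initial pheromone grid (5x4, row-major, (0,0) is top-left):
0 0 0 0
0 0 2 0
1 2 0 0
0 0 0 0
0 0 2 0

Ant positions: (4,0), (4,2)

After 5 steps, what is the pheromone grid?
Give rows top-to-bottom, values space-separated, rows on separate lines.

After step 1: ants at (3,0),(3,2)
  0 0 0 0
  0 0 1 0
  0 1 0 0
  1 0 1 0
  0 0 1 0
After step 2: ants at (2,0),(4,2)
  0 0 0 0
  0 0 0 0
  1 0 0 0
  0 0 0 0
  0 0 2 0
After step 3: ants at (1,0),(3,2)
  0 0 0 0
  1 0 0 0
  0 0 0 0
  0 0 1 0
  0 0 1 0
After step 4: ants at (0,0),(4,2)
  1 0 0 0
  0 0 0 0
  0 0 0 0
  0 0 0 0
  0 0 2 0
After step 5: ants at (0,1),(3,2)
  0 1 0 0
  0 0 0 0
  0 0 0 0
  0 0 1 0
  0 0 1 0

0 1 0 0
0 0 0 0
0 0 0 0
0 0 1 0
0 0 1 0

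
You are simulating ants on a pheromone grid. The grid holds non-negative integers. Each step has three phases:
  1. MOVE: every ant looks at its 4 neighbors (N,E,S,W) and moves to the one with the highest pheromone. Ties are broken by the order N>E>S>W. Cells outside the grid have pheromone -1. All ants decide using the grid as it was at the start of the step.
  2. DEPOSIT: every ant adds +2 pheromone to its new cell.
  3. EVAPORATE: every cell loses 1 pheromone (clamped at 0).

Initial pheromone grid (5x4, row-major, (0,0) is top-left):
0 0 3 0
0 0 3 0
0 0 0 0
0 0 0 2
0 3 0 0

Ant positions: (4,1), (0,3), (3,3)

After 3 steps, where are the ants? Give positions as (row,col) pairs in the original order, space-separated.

Step 1: ant0:(4,1)->N->(3,1) | ant1:(0,3)->W->(0,2) | ant2:(3,3)->N->(2,3)
  grid max=4 at (0,2)
Step 2: ant0:(3,1)->S->(4,1) | ant1:(0,2)->S->(1,2) | ant2:(2,3)->S->(3,3)
  grid max=3 at (0,2)
Step 3: ant0:(4,1)->N->(3,1) | ant1:(1,2)->N->(0,2) | ant2:(3,3)->N->(2,3)
  grid max=4 at (0,2)

(3,1) (0,2) (2,3)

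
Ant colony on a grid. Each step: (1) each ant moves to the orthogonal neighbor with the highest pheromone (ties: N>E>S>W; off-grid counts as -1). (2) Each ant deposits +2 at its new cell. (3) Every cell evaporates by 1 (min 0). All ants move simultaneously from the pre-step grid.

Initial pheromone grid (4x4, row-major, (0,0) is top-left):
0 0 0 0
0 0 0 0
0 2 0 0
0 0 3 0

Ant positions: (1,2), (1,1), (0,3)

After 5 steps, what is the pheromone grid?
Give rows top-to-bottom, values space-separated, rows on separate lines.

After step 1: ants at (0,2),(2,1),(1,3)
  0 0 1 0
  0 0 0 1
  0 3 0 0
  0 0 2 0
After step 2: ants at (0,3),(1,1),(0,3)
  0 0 0 3
  0 1 0 0
  0 2 0 0
  0 0 1 0
After step 3: ants at (1,3),(2,1),(1,3)
  0 0 0 2
  0 0 0 3
  0 3 0 0
  0 0 0 0
After step 4: ants at (0,3),(1,1),(0,3)
  0 0 0 5
  0 1 0 2
  0 2 0 0
  0 0 0 0
After step 5: ants at (1,3),(2,1),(1,3)
  0 0 0 4
  0 0 0 5
  0 3 0 0
  0 0 0 0

0 0 0 4
0 0 0 5
0 3 0 0
0 0 0 0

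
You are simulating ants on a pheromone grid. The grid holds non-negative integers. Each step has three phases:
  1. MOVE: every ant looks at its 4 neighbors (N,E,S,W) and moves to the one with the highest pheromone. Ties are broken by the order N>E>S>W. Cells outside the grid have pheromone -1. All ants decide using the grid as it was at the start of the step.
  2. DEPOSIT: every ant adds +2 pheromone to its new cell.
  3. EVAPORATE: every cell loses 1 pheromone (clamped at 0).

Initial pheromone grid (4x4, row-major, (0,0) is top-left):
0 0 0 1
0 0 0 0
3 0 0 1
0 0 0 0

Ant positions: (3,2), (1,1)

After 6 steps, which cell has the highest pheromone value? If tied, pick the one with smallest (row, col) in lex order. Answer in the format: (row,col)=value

Answer: (0,2)=5

Derivation:
Step 1: ant0:(3,2)->N->(2,2) | ant1:(1,1)->N->(0,1)
  grid max=2 at (2,0)
Step 2: ant0:(2,2)->N->(1,2) | ant1:(0,1)->E->(0,2)
  grid max=1 at (0,2)
Step 3: ant0:(1,2)->N->(0,2) | ant1:(0,2)->S->(1,2)
  grid max=2 at (0,2)
Step 4: ant0:(0,2)->S->(1,2) | ant1:(1,2)->N->(0,2)
  grid max=3 at (0,2)
Step 5: ant0:(1,2)->N->(0,2) | ant1:(0,2)->S->(1,2)
  grid max=4 at (0,2)
Step 6: ant0:(0,2)->S->(1,2) | ant1:(1,2)->N->(0,2)
  grid max=5 at (0,2)
Final grid:
  0 0 5 0
  0 0 5 0
  0 0 0 0
  0 0 0 0
Max pheromone 5 at (0,2)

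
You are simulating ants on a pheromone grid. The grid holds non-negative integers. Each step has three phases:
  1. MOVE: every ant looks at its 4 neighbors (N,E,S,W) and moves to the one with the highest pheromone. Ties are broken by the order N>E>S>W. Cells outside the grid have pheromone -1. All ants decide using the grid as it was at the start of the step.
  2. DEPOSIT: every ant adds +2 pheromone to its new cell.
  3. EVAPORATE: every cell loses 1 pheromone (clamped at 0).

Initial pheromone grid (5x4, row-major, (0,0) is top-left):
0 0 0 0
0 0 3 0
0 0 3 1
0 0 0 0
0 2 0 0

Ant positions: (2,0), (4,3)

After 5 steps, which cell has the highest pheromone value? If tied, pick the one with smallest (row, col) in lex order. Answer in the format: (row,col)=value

Step 1: ant0:(2,0)->N->(1,0) | ant1:(4,3)->N->(3,3)
  grid max=2 at (1,2)
Step 2: ant0:(1,0)->N->(0,0) | ant1:(3,3)->N->(2,3)
  grid max=1 at (0,0)
Step 3: ant0:(0,0)->E->(0,1) | ant1:(2,3)->W->(2,2)
  grid max=2 at (2,2)
Step 4: ant0:(0,1)->E->(0,2) | ant1:(2,2)->N->(1,2)
  grid max=1 at (0,2)
Step 5: ant0:(0,2)->S->(1,2) | ant1:(1,2)->N->(0,2)
  grid max=2 at (0,2)
Final grid:
  0 0 2 0
  0 0 2 0
  0 0 0 0
  0 0 0 0
  0 0 0 0
Max pheromone 2 at (0,2)

Answer: (0,2)=2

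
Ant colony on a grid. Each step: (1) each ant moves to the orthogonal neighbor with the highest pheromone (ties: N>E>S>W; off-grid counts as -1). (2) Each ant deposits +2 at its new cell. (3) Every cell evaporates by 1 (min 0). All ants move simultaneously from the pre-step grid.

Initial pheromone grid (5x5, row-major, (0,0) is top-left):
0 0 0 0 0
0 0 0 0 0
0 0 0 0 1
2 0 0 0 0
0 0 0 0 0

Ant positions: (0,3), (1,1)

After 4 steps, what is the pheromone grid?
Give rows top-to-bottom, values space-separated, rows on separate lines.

After step 1: ants at (0,4),(0,1)
  0 1 0 0 1
  0 0 0 0 0
  0 0 0 0 0
  1 0 0 0 0
  0 0 0 0 0
After step 2: ants at (1,4),(0,2)
  0 0 1 0 0
  0 0 0 0 1
  0 0 0 0 0
  0 0 0 0 0
  0 0 0 0 0
After step 3: ants at (0,4),(0,3)
  0 0 0 1 1
  0 0 0 0 0
  0 0 0 0 0
  0 0 0 0 0
  0 0 0 0 0
After step 4: ants at (0,3),(0,4)
  0 0 0 2 2
  0 0 0 0 0
  0 0 0 0 0
  0 0 0 0 0
  0 0 0 0 0

0 0 0 2 2
0 0 0 0 0
0 0 0 0 0
0 0 0 0 0
0 0 0 0 0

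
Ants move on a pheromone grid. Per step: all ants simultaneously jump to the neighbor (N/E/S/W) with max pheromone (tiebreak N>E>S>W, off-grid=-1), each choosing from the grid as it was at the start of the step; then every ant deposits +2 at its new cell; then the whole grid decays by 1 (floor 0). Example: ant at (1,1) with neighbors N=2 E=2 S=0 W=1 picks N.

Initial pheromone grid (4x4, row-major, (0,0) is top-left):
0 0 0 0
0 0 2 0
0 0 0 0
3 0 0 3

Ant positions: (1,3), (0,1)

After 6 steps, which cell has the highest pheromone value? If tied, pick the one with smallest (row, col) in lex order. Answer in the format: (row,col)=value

Step 1: ant0:(1,3)->W->(1,2) | ant1:(0,1)->E->(0,2)
  grid max=3 at (1,2)
Step 2: ant0:(1,2)->N->(0,2) | ant1:(0,2)->S->(1,2)
  grid max=4 at (1,2)
Step 3: ant0:(0,2)->S->(1,2) | ant1:(1,2)->N->(0,2)
  grid max=5 at (1,2)
Step 4: ant0:(1,2)->N->(0,2) | ant1:(0,2)->S->(1,2)
  grid max=6 at (1,2)
Step 5: ant0:(0,2)->S->(1,2) | ant1:(1,2)->N->(0,2)
  grid max=7 at (1,2)
Step 6: ant0:(1,2)->N->(0,2) | ant1:(0,2)->S->(1,2)
  grid max=8 at (1,2)
Final grid:
  0 0 6 0
  0 0 8 0
  0 0 0 0
  0 0 0 0
Max pheromone 8 at (1,2)

Answer: (1,2)=8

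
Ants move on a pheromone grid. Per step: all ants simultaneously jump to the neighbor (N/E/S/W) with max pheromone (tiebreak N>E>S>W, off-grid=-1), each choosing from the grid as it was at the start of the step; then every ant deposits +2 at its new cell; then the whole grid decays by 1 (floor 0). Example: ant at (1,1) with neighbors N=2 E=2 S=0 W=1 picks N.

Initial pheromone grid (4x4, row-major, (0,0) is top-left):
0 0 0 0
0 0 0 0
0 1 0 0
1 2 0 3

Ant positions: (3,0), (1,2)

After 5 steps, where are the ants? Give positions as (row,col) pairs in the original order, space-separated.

Step 1: ant0:(3,0)->E->(3,1) | ant1:(1,2)->N->(0,2)
  grid max=3 at (3,1)
Step 2: ant0:(3,1)->N->(2,1) | ant1:(0,2)->E->(0,3)
  grid max=2 at (3,1)
Step 3: ant0:(2,1)->S->(3,1) | ant1:(0,3)->S->(1,3)
  grid max=3 at (3,1)
Step 4: ant0:(3,1)->N->(2,1) | ant1:(1,3)->N->(0,3)
  grid max=2 at (3,1)
Step 5: ant0:(2,1)->S->(3,1) | ant1:(0,3)->S->(1,3)
  grid max=3 at (3,1)

(3,1) (1,3)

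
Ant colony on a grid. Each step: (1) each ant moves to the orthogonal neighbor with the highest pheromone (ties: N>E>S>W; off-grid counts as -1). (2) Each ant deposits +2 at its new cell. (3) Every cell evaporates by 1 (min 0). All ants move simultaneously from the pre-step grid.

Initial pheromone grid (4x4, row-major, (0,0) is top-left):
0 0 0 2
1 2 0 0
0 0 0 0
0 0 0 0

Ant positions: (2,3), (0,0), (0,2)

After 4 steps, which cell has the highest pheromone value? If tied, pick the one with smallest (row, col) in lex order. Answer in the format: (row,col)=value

Answer: (0,3)=6

Derivation:
Step 1: ant0:(2,3)->N->(1,3) | ant1:(0,0)->S->(1,0) | ant2:(0,2)->E->(0,3)
  grid max=3 at (0,3)
Step 2: ant0:(1,3)->N->(0,3) | ant1:(1,0)->E->(1,1) | ant2:(0,3)->S->(1,3)
  grid max=4 at (0,3)
Step 3: ant0:(0,3)->S->(1,3) | ant1:(1,1)->W->(1,0) | ant2:(1,3)->N->(0,3)
  grid max=5 at (0,3)
Step 4: ant0:(1,3)->N->(0,3) | ant1:(1,0)->E->(1,1) | ant2:(0,3)->S->(1,3)
  grid max=6 at (0,3)
Final grid:
  0 0 0 6
  1 2 0 4
  0 0 0 0
  0 0 0 0
Max pheromone 6 at (0,3)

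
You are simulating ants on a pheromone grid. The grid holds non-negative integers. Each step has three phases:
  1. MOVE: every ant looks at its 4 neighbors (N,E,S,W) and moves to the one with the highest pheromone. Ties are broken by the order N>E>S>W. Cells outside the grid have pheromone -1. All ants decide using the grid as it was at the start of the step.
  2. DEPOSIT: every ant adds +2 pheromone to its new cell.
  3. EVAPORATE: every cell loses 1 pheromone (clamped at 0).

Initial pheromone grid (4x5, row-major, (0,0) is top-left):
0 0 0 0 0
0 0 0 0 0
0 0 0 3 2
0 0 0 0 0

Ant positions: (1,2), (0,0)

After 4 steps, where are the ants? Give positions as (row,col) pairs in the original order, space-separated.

Step 1: ant0:(1,2)->N->(0,2) | ant1:(0,0)->E->(0,1)
  grid max=2 at (2,3)
Step 2: ant0:(0,2)->W->(0,1) | ant1:(0,1)->E->(0,2)
  grid max=2 at (0,1)
Step 3: ant0:(0,1)->E->(0,2) | ant1:(0,2)->W->(0,1)
  grid max=3 at (0,1)
Step 4: ant0:(0,2)->W->(0,1) | ant1:(0,1)->E->(0,2)
  grid max=4 at (0,1)

(0,1) (0,2)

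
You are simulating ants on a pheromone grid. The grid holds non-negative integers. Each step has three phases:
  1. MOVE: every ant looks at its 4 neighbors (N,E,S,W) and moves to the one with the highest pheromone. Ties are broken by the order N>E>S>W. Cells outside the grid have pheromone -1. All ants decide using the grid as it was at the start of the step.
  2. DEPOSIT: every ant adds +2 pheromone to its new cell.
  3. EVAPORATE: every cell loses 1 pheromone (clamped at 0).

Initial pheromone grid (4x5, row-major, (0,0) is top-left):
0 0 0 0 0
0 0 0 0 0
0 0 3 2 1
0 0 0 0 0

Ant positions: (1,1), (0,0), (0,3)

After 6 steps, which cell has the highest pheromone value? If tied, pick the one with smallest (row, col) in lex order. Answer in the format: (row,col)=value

Step 1: ant0:(1,1)->N->(0,1) | ant1:(0,0)->E->(0,1) | ant2:(0,3)->E->(0,4)
  grid max=3 at (0,1)
Step 2: ant0:(0,1)->E->(0,2) | ant1:(0,1)->E->(0,2) | ant2:(0,4)->S->(1,4)
  grid max=3 at (0,2)
Step 3: ant0:(0,2)->W->(0,1) | ant1:(0,2)->W->(0,1) | ant2:(1,4)->N->(0,4)
  grid max=5 at (0,1)
Step 4: ant0:(0,1)->E->(0,2) | ant1:(0,1)->E->(0,2) | ant2:(0,4)->S->(1,4)
  grid max=5 at (0,2)
Step 5: ant0:(0,2)->W->(0,1) | ant1:(0,2)->W->(0,1) | ant2:(1,4)->N->(0,4)
  grid max=7 at (0,1)
Step 6: ant0:(0,1)->E->(0,2) | ant1:(0,1)->E->(0,2) | ant2:(0,4)->S->(1,4)
  grid max=7 at (0,2)
Final grid:
  0 6 7 0 0
  0 0 0 0 1
  0 0 0 0 0
  0 0 0 0 0
Max pheromone 7 at (0,2)

Answer: (0,2)=7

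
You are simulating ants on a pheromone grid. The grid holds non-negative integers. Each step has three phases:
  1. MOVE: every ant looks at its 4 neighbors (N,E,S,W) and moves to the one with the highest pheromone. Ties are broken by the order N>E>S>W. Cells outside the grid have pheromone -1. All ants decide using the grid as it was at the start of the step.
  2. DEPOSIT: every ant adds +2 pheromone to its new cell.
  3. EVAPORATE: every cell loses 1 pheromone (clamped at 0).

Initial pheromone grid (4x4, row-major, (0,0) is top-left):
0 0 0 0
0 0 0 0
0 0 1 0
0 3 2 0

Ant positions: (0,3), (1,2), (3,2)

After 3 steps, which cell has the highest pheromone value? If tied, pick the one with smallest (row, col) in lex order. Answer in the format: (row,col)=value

Step 1: ant0:(0,3)->S->(1,3) | ant1:(1,2)->S->(2,2) | ant2:(3,2)->W->(3,1)
  grid max=4 at (3,1)
Step 2: ant0:(1,3)->N->(0,3) | ant1:(2,2)->S->(3,2) | ant2:(3,1)->E->(3,2)
  grid max=4 at (3,2)
Step 3: ant0:(0,3)->S->(1,3) | ant1:(3,2)->W->(3,1) | ant2:(3,2)->W->(3,1)
  grid max=6 at (3,1)
Final grid:
  0 0 0 0
  0 0 0 1
  0 0 0 0
  0 6 3 0
Max pheromone 6 at (3,1)

Answer: (3,1)=6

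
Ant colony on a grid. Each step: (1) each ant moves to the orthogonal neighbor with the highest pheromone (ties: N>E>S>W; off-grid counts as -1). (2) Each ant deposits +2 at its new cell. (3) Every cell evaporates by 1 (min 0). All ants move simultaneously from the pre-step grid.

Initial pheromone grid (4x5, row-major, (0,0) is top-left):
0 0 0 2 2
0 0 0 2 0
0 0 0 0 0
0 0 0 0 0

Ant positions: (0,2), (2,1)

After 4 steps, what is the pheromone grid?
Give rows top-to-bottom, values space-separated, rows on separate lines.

After step 1: ants at (0,3),(1,1)
  0 0 0 3 1
  0 1 0 1 0
  0 0 0 0 0
  0 0 0 0 0
After step 2: ants at (0,4),(0,1)
  0 1 0 2 2
  0 0 0 0 0
  0 0 0 0 0
  0 0 0 0 0
After step 3: ants at (0,3),(0,2)
  0 0 1 3 1
  0 0 0 0 0
  0 0 0 0 0
  0 0 0 0 0
After step 4: ants at (0,4),(0,3)
  0 0 0 4 2
  0 0 0 0 0
  0 0 0 0 0
  0 0 0 0 0

0 0 0 4 2
0 0 0 0 0
0 0 0 0 0
0 0 0 0 0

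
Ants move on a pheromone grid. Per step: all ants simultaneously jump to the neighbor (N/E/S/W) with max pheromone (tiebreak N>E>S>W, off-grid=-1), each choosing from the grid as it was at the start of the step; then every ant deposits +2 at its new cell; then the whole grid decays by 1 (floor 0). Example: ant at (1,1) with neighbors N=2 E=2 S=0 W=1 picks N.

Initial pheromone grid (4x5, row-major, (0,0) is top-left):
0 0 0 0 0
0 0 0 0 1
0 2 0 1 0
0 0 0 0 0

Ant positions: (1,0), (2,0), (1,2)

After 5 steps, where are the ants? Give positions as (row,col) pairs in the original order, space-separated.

Step 1: ant0:(1,0)->N->(0,0) | ant1:(2,0)->E->(2,1) | ant2:(1,2)->N->(0,2)
  grid max=3 at (2,1)
Step 2: ant0:(0,0)->E->(0,1) | ant1:(2,1)->N->(1,1) | ant2:(0,2)->E->(0,3)
  grid max=2 at (2,1)
Step 3: ant0:(0,1)->S->(1,1) | ant1:(1,1)->S->(2,1) | ant2:(0,3)->E->(0,4)
  grid max=3 at (2,1)
Step 4: ant0:(1,1)->S->(2,1) | ant1:(2,1)->N->(1,1) | ant2:(0,4)->S->(1,4)
  grid max=4 at (2,1)
Step 5: ant0:(2,1)->N->(1,1) | ant1:(1,1)->S->(2,1) | ant2:(1,4)->N->(0,4)
  grid max=5 at (2,1)

(1,1) (2,1) (0,4)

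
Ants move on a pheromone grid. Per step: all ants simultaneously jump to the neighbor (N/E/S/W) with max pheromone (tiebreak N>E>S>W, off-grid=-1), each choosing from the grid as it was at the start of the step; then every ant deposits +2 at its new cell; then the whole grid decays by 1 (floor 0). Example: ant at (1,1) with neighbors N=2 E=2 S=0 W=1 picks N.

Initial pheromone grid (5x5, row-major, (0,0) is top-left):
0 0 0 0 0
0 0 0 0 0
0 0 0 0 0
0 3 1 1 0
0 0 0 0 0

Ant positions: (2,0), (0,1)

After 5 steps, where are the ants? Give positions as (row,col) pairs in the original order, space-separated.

Step 1: ant0:(2,0)->N->(1,0) | ant1:(0,1)->E->(0,2)
  grid max=2 at (3,1)
Step 2: ant0:(1,0)->N->(0,0) | ant1:(0,2)->E->(0,3)
  grid max=1 at (0,0)
Step 3: ant0:(0,0)->E->(0,1) | ant1:(0,3)->E->(0,4)
  grid max=1 at (0,1)
Step 4: ant0:(0,1)->E->(0,2) | ant1:(0,4)->S->(1,4)
  grid max=1 at (0,2)
Step 5: ant0:(0,2)->E->(0,3) | ant1:(1,4)->N->(0,4)
  grid max=1 at (0,3)

(0,3) (0,4)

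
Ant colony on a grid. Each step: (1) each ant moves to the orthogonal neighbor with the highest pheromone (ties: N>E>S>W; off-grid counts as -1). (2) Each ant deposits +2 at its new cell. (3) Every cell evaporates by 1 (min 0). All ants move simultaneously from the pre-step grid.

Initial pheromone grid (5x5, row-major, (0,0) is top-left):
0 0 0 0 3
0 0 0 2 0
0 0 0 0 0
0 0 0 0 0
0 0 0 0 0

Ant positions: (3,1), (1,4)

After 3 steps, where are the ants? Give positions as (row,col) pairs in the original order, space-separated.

Step 1: ant0:(3,1)->N->(2,1) | ant1:(1,4)->N->(0,4)
  grid max=4 at (0,4)
Step 2: ant0:(2,1)->N->(1,1) | ant1:(0,4)->S->(1,4)
  grid max=3 at (0,4)
Step 3: ant0:(1,1)->N->(0,1) | ant1:(1,4)->N->(0,4)
  grid max=4 at (0,4)

(0,1) (0,4)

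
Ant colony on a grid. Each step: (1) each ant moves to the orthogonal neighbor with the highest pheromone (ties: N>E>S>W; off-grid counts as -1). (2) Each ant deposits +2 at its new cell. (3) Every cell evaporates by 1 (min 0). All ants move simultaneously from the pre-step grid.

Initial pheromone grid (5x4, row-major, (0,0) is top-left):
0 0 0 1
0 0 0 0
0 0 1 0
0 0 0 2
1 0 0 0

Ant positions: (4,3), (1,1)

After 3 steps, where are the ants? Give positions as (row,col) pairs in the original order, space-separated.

Step 1: ant0:(4,3)->N->(3,3) | ant1:(1,1)->N->(0,1)
  grid max=3 at (3,3)
Step 2: ant0:(3,3)->N->(2,3) | ant1:(0,1)->E->(0,2)
  grid max=2 at (3,3)
Step 3: ant0:(2,3)->S->(3,3) | ant1:(0,2)->E->(0,3)
  grid max=3 at (3,3)

(3,3) (0,3)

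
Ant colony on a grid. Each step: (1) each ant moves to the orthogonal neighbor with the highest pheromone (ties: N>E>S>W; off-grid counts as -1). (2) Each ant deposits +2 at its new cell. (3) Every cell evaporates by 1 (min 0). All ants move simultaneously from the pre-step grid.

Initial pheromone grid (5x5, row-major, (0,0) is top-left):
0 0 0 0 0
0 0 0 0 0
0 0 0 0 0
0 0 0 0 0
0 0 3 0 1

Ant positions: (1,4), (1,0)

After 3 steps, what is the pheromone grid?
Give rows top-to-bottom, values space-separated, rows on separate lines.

After step 1: ants at (0,4),(0,0)
  1 0 0 0 1
  0 0 0 0 0
  0 0 0 0 0
  0 0 0 0 0
  0 0 2 0 0
After step 2: ants at (1,4),(0,1)
  0 1 0 0 0
  0 0 0 0 1
  0 0 0 0 0
  0 0 0 0 0
  0 0 1 0 0
After step 3: ants at (0,4),(0,2)
  0 0 1 0 1
  0 0 0 0 0
  0 0 0 0 0
  0 0 0 0 0
  0 0 0 0 0

0 0 1 0 1
0 0 0 0 0
0 0 0 0 0
0 0 0 0 0
0 0 0 0 0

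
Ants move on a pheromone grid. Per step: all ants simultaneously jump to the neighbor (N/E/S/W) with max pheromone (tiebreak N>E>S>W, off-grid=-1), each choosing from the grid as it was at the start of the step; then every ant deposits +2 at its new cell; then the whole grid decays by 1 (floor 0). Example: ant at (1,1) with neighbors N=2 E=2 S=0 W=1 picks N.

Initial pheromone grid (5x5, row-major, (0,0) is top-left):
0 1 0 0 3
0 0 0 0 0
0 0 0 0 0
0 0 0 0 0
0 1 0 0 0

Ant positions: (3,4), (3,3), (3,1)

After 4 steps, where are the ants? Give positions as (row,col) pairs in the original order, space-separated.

Step 1: ant0:(3,4)->N->(2,4) | ant1:(3,3)->N->(2,3) | ant2:(3,1)->S->(4,1)
  grid max=2 at (0,4)
Step 2: ant0:(2,4)->W->(2,3) | ant1:(2,3)->E->(2,4) | ant2:(4,1)->N->(3,1)
  grid max=2 at (2,3)
Step 3: ant0:(2,3)->E->(2,4) | ant1:(2,4)->W->(2,3) | ant2:(3,1)->S->(4,1)
  grid max=3 at (2,3)
Step 4: ant0:(2,4)->W->(2,3) | ant1:(2,3)->E->(2,4) | ant2:(4,1)->N->(3,1)
  grid max=4 at (2,3)

(2,3) (2,4) (3,1)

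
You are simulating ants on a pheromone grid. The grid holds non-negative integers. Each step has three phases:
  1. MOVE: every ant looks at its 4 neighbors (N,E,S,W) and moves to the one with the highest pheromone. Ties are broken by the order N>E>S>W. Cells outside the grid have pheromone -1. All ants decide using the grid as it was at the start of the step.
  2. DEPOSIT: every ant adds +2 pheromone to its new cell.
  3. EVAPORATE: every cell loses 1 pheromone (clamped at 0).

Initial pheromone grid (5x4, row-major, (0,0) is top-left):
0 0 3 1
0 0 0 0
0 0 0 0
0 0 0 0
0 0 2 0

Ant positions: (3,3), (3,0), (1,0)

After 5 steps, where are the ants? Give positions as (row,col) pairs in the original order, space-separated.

Step 1: ant0:(3,3)->N->(2,3) | ant1:(3,0)->N->(2,0) | ant2:(1,0)->N->(0,0)
  grid max=2 at (0,2)
Step 2: ant0:(2,3)->N->(1,3) | ant1:(2,0)->N->(1,0) | ant2:(0,0)->E->(0,1)
  grid max=1 at (0,1)
Step 3: ant0:(1,3)->N->(0,3) | ant1:(1,0)->N->(0,0) | ant2:(0,1)->E->(0,2)
  grid max=2 at (0,2)
Step 4: ant0:(0,3)->W->(0,2) | ant1:(0,0)->E->(0,1) | ant2:(0,2)->E->(0,3)
  grid max=3 at (0,2)
Step 5: ant0:(0,2)->E->(0,3) | ant1:(0,1)->E->(0,2) | ant2:(0,3)->W->(0,2)
  grid max=6 at (0,2)

(0,3) (0,2) (0,2)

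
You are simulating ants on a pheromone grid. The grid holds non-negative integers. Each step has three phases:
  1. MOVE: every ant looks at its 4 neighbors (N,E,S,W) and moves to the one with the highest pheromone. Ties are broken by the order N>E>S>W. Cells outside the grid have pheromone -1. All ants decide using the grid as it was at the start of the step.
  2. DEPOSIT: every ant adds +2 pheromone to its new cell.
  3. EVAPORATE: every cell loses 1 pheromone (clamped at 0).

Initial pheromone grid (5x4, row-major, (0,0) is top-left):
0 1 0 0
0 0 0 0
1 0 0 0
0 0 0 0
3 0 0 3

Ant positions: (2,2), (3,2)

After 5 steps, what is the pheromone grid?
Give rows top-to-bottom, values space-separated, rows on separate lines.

After step 1: ants at (1,2),(2,2)
  0 0 0 0
  0 0 1 0
  0 0 1 0
  0 0 0 0
  2 0 0 2
After step 2: ants at (2,2),(1,2)
  0 0 0 0
  0 0 2 0
  0 0 2 0
  0 0 0 0
  1 0 0 1
After step 3: ants at (1,2),(2,2)
  0 0 0 0
  0 0 3 0
  0 0 3 0
  0 0 0 0
  0 0 0 0
After step 4: ants at (2,2),(1,2)
  0 0 0 0
  0 0 4 0
  0 0 4 0
  0 0 0 0
  0 0 0 0
After step 5: ants at (1,2),(2,2)
  0 0 0 0
  0 0 5 0
  0 0 5 0
  0 0 0 0
  0 0 0 0

0 0 0 0
0 0 5 0
0 0 5 0
0 0 0 0
0 0 0 0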